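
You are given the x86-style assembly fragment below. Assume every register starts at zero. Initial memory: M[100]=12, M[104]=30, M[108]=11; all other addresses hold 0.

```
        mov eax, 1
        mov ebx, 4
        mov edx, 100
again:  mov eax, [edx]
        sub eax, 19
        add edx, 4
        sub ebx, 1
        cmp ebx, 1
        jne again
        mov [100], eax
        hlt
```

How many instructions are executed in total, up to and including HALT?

eax=1
ebx=4
edx=100
eax=M[100]=12
eax=12-19=-7
edx=100+4=104
ebx=4-1=3
cmp ebx, 1  (cmp 3,1)
jne again: taken
eax=M[104]=30
eax=30-19=11
edx=104+4=108
ebx=3-1=2
cmp ebx, 1  (cmp 2,1)
jne again: taken
eax=M[108]=11
eax=11-19=-8
edx=108+4=112
ebx=2-1=1
cmp ebx, 1  (cmp 1,1)
jne again: not taken
mov [100], eax → M[100]=-8
halt.
Total executed instructions: 23.

23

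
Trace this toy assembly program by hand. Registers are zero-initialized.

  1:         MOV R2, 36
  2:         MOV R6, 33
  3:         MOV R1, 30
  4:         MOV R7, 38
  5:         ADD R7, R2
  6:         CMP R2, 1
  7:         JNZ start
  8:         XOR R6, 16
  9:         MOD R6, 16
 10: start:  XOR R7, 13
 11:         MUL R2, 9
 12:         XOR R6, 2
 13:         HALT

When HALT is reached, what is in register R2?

324

after MOV R2, 36: R2=36
after MOV R6, 33: R6=33
after MOV R1, 30: R1=30
after MOV R7, 38: R7=38
after ADD R7, R2: R7=38+36=74
CMP R2, 1  (cmp 36,1)
JNZ start: taken
after XOR R7, 13: R7=74^13=71
after MUL R2, 9: R2=36*9=324
after XOR R6, 2: R6=33^2=35
halt.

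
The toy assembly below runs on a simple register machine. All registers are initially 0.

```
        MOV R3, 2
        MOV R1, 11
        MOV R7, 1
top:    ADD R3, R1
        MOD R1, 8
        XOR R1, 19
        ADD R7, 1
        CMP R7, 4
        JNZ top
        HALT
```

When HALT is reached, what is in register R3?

48

R3=2
R1=11
R7=1
R3=2+11=13
R1=11%8=3
R1=3^19=16
R7=1+1=2
CMP R7, 4  (cmp 2,4)
JNZ top: taken
R3=13+16=29
R1=16%8=0
R1=0^19=19
R7=2+1=3
CMP R7, 4  (cmp 3,4)
JNZ top: taken
R3=29+19=48
R1=19%8=3
R1=3^19=16
R7=3+1=4
CMP R7, 4  (cmp 4,4)
JNZ top: not taken
halt.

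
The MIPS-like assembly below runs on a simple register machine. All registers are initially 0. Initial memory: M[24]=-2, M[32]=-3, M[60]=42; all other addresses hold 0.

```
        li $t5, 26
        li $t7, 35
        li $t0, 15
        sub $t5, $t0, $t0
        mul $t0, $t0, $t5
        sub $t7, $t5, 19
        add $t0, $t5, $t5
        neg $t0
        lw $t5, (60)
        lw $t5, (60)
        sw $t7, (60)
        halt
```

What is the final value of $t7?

after li $t5, 26: $t5=26
after li $t7, 35: $t7=35
after li $t0, 15: $t0=15
after sub $t5, $t0, $t0: $t5=15-15=0
after mul $t0, $t0, $t5: $t0=15*0=0
after sub $t7, $t5, 19: $t7=0-19=-19
after add $t0, $t5, $t5: $t0=0+0=0
after neg $t0: $t0=-(0)=0
after lw $t5, (60): $t5=M[60]=42
after lw $t5, (60): $t5=M[60]=42
sw $t7, (60) → M[60]=-19
halt.

-19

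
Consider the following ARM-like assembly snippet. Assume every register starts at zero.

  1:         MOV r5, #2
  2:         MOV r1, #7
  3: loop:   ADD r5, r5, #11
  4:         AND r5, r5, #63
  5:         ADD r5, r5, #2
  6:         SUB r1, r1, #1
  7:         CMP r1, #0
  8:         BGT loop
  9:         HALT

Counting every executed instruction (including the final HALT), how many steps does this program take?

after MOV r5, #2: r5=2
after MOV r1, #7: r1=7
after ADD r5, r5, #11: r5=2+11=13
after AND r5, r5, #63: r5=13&63=13
after ADD r5, r5, #2: r5=13+2=15
after SUB r1, r1, #1: r1=7-1=6
CMP r1, #0  (cmp 6,0)
BGT loop: taken
after ADD r5, r5, #11: r5=15+11=26
after AND r5, r5, #63: r5=26&63=26
after ADD r5, r5, #2: r5=26+2=28
after SUB r1, r1, #1: r1=6-1=5
CMP r1, #0  (cmp 5,0)
BGT loop: taken
after ADD r5, r5, #11: r5=28+11=39
after AND r5, r5, #63: r5=39&63=39
after ADD r5, r5, #2: r5=39+2=41
after SUB r1, r1, #1: r1=5-1=4
CMP r1, #0  (cmp 4,0)
BGT loop: taken
after ADD r5, r5, #11: r5=41+11=52
after AND r5, r5, #63: r5=52&63=52
after ADD r5, r5, #2: r5=52+2=54
after SUB r1, r1, #1: r1=4-1=3
CMP r1, #0  (cmp 3,0)
BGT loop: taken
after ADD r5, r5, #11: r5=54+11=65
after AND r5, r5, #63: r5=65&63=1
after ADD r5, r5, #2: r5=1+2=3
after SUB r1, r1, #1: r1=3-1=2
CMP r1, #0  (cmp 2,0)
BGT loop: taken
after ADD r5, r5, #11: r5=3+11=14
after AND r5, r5, #63: r5=14&63=14
after ADD r5, r5, #2: r5=14+2=16
after SUB r1, r1, #1: r1=2-1=1
CMP r1, #0  (cmp 1,0)
BGT loop: taken
after ADD r5, r5, #11: r5=16+11=27
after AND r5, r5, #63: r5=27&63=27
after ADD r5, r5, #2: r5=27+2=29
after SUB r1, r1, #1: r1=1-1=0
CMP r1, #0  (cmp 0,0)
BGT loop: not taken
halt.
Total executed instructions: 45.

45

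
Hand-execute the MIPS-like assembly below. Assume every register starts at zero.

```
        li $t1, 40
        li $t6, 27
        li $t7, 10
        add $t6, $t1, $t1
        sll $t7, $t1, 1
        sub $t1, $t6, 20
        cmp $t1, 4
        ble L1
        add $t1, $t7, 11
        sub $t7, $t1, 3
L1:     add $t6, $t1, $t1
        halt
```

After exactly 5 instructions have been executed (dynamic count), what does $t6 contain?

80

after li $t1, 40: $t1=40
after li $t6, 27: $t6=27
after li $t7, 10: $t7=10
after add $t6, $t1, $t1: $t6=40+40=80
after sll $t7, $t1, 1: $t7=40<<1=80
After step 5: $t6 = 80.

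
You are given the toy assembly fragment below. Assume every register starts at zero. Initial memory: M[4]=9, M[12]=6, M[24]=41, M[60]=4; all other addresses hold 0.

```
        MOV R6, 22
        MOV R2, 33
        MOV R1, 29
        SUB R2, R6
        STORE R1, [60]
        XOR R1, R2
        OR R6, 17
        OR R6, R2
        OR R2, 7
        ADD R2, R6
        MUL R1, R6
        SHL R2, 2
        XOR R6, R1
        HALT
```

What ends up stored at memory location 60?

after MOV R6, 22: R6=22
after MOV R2, 33: R2=33
after MOV R1, 29: R1=29
after SUB R2, R6: R2=33-22=11
STORE R1, [60] → M[60]=29
after XOR R1, R2: R1=29^11=22
after OR R6, 17: R6=22|17=23
after OR R6, R2: R6=23|11=31
after OR R2, 7: R2=11|7=15
after ADD R2, R6: R2=15+31=46
after MUL R1, R6: R1=22*31=682
after SHL R2, 2: R2=46<<2=184
after XOR R6, R1: R6=31^682=693
halt.

29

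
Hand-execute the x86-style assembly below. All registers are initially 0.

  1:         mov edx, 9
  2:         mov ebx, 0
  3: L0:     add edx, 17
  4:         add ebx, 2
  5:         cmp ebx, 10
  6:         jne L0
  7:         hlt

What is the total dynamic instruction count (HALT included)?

after mov edx, 9: edx=9
after mov ebx, 0: ebx=0
after add edx, 17: edx=9+17=26
after add ebx, 2: ebx=0+2=2
cmp ebx, 10  (cmp 2,10)
jne L0: taken
after add edx, 17: edx=26+17=43
after add ebx, 2: ebx=2+2=4
cmp ebx, 10  (cmp 4,10)
jne L0: taken
after add edx, 17: edx=43+17=60
after add ebx, 2: ebx=4+2=6
cmp ebx, 10  (cmp 6,10)
jne L0: taken
after add edx, 17: edx=60+17=77
after add ebx, 2: ebx=6+2=8
cmp ebx, 10  (cmp 8,10)
jne L0: taken
after add edx, 17: edx=77+17=94
after add ebx, 2: ebx=8+2=10
cmp ebx, 10  (cmp 10,10)
jne L0: not taken
halt.
Total executed instructions: 23.

23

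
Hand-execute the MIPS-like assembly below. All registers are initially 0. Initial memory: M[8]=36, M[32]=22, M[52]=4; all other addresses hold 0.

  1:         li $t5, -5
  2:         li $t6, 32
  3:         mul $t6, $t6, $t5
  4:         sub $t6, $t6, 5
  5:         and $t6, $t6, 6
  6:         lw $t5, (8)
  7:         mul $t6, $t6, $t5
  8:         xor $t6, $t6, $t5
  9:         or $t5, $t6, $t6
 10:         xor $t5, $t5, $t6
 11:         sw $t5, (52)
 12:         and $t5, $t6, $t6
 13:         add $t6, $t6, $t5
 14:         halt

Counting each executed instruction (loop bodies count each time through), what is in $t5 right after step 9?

108

after li $t5, -5: $t5=-5
after li $t6, 32: $t6=32
after mul $t6, $t6, $t5: $t6=32*(-5)=-160
after sub $t6, $t6, 5: $t6=(-160)-5=-165
after and $t6, $t6, 6: $t6=(-165)&6=2
after lw $t5, (8): $t5=M[8]=36
after mul $t6, $t6, $t5: $t6=2*36=72
after xor $t6, $t6, $t5: $t6=72^36=108
after or $t5, $t6, $t6: $t5=108|108=108
After step 9: $t5 = 108.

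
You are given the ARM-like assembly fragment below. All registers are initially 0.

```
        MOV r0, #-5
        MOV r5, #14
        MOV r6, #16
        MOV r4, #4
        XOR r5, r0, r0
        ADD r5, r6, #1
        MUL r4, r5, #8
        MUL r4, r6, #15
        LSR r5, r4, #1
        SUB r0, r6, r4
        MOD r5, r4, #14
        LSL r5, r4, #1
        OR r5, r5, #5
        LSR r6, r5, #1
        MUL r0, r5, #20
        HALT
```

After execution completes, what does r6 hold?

r0=-5
r5=14
r6=16
r4=4
r5=(-5)^(-5)=0
r5=16+1=17
r4=17*8=136
r4=16*15=240
r5=240>>1=120
r0=16-240=-224
r5=240%14=2
r5=240<<1=480
r5=480|5=485
r6=485>>1=242
r0=485*20=9700
halt.

242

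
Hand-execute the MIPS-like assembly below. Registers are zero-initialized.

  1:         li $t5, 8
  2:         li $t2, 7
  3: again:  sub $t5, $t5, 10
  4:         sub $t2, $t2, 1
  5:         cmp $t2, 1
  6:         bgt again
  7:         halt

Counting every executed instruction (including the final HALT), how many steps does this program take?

li $t5, 8 → $t5=8
li $t2, 7 → $t2=7
sub $t5, $t5, 10 → $t5=8-10=-2
sub $t2, $t2, 1 → $t2=7-1=6
cmp $t2, 1  (cmp 6,1)
bgt again: taken
sub $t5, $t5, 10 → $t5=(-2)-10=-12
sub $t2, $t2, 1 → $t2=6-1=5
cmp $t2, 1  (cmp 5,1)
bgt again: taken
sub $t5, $t5, 10 → $t5=(-12)-10=-22
sub $t2, $t2, 1 → $t2=5-1=4
cmp $t2, 1  (cmp 4,1)
bgt again: taken
sub $t5, $t5, 10 → $t5=(-22)-10=-32
sub $t2, $t2, 1 → $t2=4-1=3
cmp $t2, 1  (cmp 3,1)
bgt again: taken
sub $t5, $t5, 10 → $t5=(-32)-10=-42
sub $t2, $t2, 1 → $t2=3-1=2
cmp $t2, 1  (cmp 2,1)
bgt again: taken
sub $t5, $t5, 10 → $t5=(-42)-10=-52
sub $t2, $t2, 1 → $t2=2-1=1
cmp $t2, 1  (cmp 1,1)
bgt again: not taken
halt.
Total executed instructions: 27.

27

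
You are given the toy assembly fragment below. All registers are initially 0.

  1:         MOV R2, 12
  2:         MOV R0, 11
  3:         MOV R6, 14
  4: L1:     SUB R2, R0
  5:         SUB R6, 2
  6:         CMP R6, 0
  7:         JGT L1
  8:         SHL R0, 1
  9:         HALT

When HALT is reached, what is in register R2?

after MOV R2, 12: R2=12
after MOV R0, 11: R0=11
after MOV R6, 14: R6=14
after SUB R2, R0: R2=12-11=1
after SUB R6, 2: R6=14-2=12
CMP R6, 0  (cmp 12,0)
JGT L1: taken
after SUB R2, R0: R2=1-11=-10
after SUB R6, 2: R6=12-2=10
CMP R6, 0  (cmp 10,0)
JGT L1: taken
after SUB R2, R0: R2=(-10)-11=-21
after SUB R6, 2: R6=10-2=8
CMP R6, 0  (cmp 8,0)
JGT L1: taken
after SUB R2, R0: R2=(-21)-11=-32
after SUB R6, 2: R6=8-2=6
CMP R6, 0  (cmp 6,0)
JGT L1: taken
after SUB R2, R0: R2=(-32)-11=-43
after SUB R6, 2: R6=6-2=4
CMP R6, 0  (cmp 4,0)
JGT L1: taken
after SUB R2, R0: R2=(-43)-11=-54
after SUB R6, 2: R6=4-2=2
CMP R6, 0  (cmp 2,0)
JGT L1: taken
after SUB R2, R0: R2=(-54)-11=-65
after SUB R6, 2: R6=2-2=0
CMP R6, 0  (cmp 0,0)
JGT L1: not taken
after SHL R0, 1: R0=11<<1=22
halt.

-65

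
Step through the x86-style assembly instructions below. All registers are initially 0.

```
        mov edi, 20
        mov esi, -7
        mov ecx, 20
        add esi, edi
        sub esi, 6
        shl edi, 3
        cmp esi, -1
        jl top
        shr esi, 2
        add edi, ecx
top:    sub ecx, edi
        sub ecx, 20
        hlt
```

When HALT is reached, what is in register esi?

1

after mov edi, 20: edi=20
after mov esi, -7: esi=-7
after mov ecx, 20: ecx=20
after add esi, edi: esi=(-7)+20=13
after sub esi, 6: esi=13-6=7
after shl edi, 3: edi=20<<3=160
cmp esi, -1  (cmp 7,-1)
jl top: not taken
after shr esi, 2: esi=7>>2=1
after add edi, ecx: edi=160+20=180
after sub ecx, edi: ecx=20-180=-160
after sub ecx, 20: ecx=(-160)-20=-180
halt.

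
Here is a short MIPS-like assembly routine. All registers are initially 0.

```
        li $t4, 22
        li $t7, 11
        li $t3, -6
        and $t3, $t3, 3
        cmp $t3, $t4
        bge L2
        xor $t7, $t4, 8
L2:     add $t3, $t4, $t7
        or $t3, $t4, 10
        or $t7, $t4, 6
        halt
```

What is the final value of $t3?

30

after li $t4, 22: $t4=22
after li $t7, 11: $t7=11
after li $t3, -6: $t3=-6
after and $t3, $t3, 3: $t3=(-6)&3=2
cmp $t3, $t4  (cmp 2,22)
bge L2: not taken
after xor $t7, $t4, 8: $t7=22^8=30
after add $t3, $t4, $t7: $t3=22+30=52
after or $t3, $t4, 10: $t3=22|10=30
after or $t7, $t4, 6: $t7=22|6=22
halt.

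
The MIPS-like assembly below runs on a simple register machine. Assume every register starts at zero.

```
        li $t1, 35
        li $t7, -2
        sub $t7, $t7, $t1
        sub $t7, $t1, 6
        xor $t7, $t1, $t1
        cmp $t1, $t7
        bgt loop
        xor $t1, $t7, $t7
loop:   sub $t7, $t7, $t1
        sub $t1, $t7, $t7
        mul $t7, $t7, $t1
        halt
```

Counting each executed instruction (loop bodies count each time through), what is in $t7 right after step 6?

after li $t1, 35: $t1=35
after li $t7, -2: $t7=-2
after sub $t7, $t7, $t1: $t7=(-2)-35=-37
after sub $t7, $t1, 6: $t7=35-6=29
after xor $t7, $t1, $t1: $t7=35^35=0
cmp $t1, $t7  (cmp 35,0)
After step 6: $t7 = 0.

0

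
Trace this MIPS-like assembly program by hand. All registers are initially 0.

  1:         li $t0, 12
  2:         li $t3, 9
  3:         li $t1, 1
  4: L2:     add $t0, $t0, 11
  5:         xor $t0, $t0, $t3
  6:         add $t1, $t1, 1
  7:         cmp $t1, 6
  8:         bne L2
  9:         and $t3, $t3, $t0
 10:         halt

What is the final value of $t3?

0

li $t0, 12 → $t0=12
li $t3, 9 → $t3=9
li $t1, 1 → $t1=1
add $t0, $t0, 11 → $t0=12+11=23
xor $t0, $t0, $t3 → $t0=23^9=30
add $t1, $t1, 1 → $t1=1+1=2
cmp $t1, 6  (cmp 2,6)
bne L2: taken
add $t0, $t0, 11 → $t0=30+11=41
xor $t0, $t0, $t3 → $t0=41^9=32
add $t1, $t1, 1 → $t1=2+1=3
cmp $t1, 6  (cmp 3,6)
bne L2: taken
add $t0, $t0, 11 → $t0=32+11=43
xor $t0, $t0, $t3 → $t0=43^9=34
add $t1, $t1, 1 → $t1=3+1=4
cmp $t1, 6  (cmp 4,6)
bne L2: taken
add $t0, $t0, 11 → $t0=34+11=45
xor $t0, $t0, $t3 → $t0=45^9=36
add $t1, $t1, 1 → $t1=4+1=5
cmp $t1, 6  (cmp 5,6)
bne L2: taken
add $t0, $t0, 11 → $t0=36+11=47
xor $t0, $t0, $t3 → $t0=47^9=38
add $t1, $t1, 1 → $t1=5+1=6
cmp $t1, 6  (cmp 6,6)
bne L2: not taken
and $t3, $t3, $t0 → $t3=9&38=0
halt.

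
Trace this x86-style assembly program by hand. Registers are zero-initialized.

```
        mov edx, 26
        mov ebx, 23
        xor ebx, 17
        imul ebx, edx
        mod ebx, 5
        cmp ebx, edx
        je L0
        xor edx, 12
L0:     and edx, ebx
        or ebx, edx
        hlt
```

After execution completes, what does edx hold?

0

mov edx, 26 → edx=26
mov ebx, 23 → ebx=23
xor ebx, 17 → ebx=23^17=6
imul ebx, edx → ebx=6*26=156
mod ebx, 5 → ebx=156%5=1
cmp ebx, edx  (cmp 1,26)
je L0: not taken
xor edx, 12 → edx=26^12=22
and edx, ebx → edx=22&1=0
or ebx, edx → ebx=1|0=1
halt.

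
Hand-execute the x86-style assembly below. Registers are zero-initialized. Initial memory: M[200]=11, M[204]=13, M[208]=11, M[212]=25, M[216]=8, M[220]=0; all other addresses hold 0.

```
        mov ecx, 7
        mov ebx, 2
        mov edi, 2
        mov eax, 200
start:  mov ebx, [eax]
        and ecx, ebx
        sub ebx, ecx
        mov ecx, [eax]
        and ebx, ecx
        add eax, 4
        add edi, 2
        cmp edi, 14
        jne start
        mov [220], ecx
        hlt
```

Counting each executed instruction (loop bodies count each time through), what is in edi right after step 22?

6

after mov ecx, 7: ecx=7
after mov ebx, 2: ebx=2
after mov edi, 2: edi=2
after mov eax, 200: eax=200
after mov ebx, [eax]: ebx=M[200]=11
after and ecx, ebx: ecx=7&11=3
after sub ebx, ecx: ebx=11-3=8
after mov ecx, [eax]: ecx=M[200]=11
after and ebx, ecx: ebx=8&11=8
after add eax, 4: eax=200+4=204
after add edi, 2: edi=2+2=4
cmp edi, 14  (cmp 4,14)
jne start: taken
after mov ebx, [eax]: ebx=M[204]=13
after and ecx, ebx: ecx=11&13=9
after sub ebx, ecx: ebx=13-9=4
after mov ecx, [eax]: ecx=M[204]=13
after and ebx, ecx: ebx=4&13=4
after add eax, 4: eax=204+4=208
after add edi, 2: edi=4+2=6
cmp edi, 14  (cmp 6,14)
jne start: taken
After step 22: edi = 6.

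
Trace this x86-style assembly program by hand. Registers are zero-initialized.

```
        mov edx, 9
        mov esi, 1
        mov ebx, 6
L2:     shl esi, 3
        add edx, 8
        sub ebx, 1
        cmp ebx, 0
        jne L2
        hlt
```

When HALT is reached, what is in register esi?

262144

after mov edx, 9: edx=9
after mov esi, 1: esi=1
after mov ebx, 6: ebx=6
after shl esi, 3: esi=1<<3=8
after add edx, 8: edx=9+8=17
after sub ebx, 1: ebx=6-1=5
cmp ebx, 0  (cmp 5,0)
jne L2: taken
after shl esi, 3: esi=8<<3=64
after add edx, 8: edx=17+8=25
after sub ebx, 1: ebx=5-1=4
cmp ebx, 0  (cmp 4,0)
jne L2: taken
after shl esi, 3: esi=64<<3=512
after add edx, 8: edx=25+8=33
after sub ebx, 1: ebx=4-1=3
cmp ebx, 0  (cmp 3,0)
jne L2: taken
after shl esi, 3: esi=512<<3=4096
after add edx, 8: edx=33+8=41
after sub ebx, 1: ebx=3-1=2
cmp ebx, 0  (cmp 2,0)
jne L2: taken
after shl esi, 3: esi=4096<<3=32768
after add edx, 8: edx=41+8=49
after sub ebx, 1: ebx=2-1=1
cmp ebx, 0  (cmp 1,0)
jne L2: taken
after shl esi, 3: esi=32768<<3=262144
after add edx, 8: edx=49+8=57
after sub ebx, 1: ebx=1-1=0
cmp ebx, 0  (cmp 0,0)
jne L2: not taken
halt.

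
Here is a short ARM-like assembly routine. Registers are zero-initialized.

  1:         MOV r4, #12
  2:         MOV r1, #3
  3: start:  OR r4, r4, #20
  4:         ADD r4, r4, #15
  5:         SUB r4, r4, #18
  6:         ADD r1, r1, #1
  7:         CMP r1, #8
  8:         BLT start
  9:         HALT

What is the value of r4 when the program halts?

25

r4=12
r1=3
r4=12|20=28
r4=28+15=43
r4=43-18=25
r1=3+1=4
CMP r1, #8  (cmp 4,8)
BLT start: taken
r4=25|20=29
r4=29+15=44
r4=44-18=26
r1=4+1=5
CMP r1, #8  (cmp 5,8)
BLT start: taken
r4=26|20=30
r4=30+15=45
r4=45-18=27
r1=5+1=6
CMP r1, #8  (cmp 6,8)
BLT start: taken
r4=27|20=31
r4=31+15=46
r4=46-18=28
r1=6+1=7
CMP r1, #8  (cmp 7,8)
BLT start: taken
r4=28|20=28
r4=28+15=43
r4=43-18=25
r1=7+1=8
CMP r1, #8  (cmp 8,8)
BLT start: not taken
halt.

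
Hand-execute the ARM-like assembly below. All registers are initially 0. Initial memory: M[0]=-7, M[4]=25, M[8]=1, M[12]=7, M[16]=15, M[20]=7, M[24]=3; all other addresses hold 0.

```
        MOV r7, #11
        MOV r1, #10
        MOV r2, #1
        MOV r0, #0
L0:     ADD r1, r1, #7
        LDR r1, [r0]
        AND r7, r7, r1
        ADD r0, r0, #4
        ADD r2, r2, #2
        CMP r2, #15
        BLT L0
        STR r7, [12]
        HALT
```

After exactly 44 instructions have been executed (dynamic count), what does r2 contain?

after MOV r7, #11: r7=11
after MOV r1, #10: r1=10
after MOV r2, #1: r2=1
after MOV r0, #0: r0=0
after ADD r1, r1, #7: r1=10+7=17
after LDR r1, [r0]: r1=M[0]=-7
after AND r7, r7, r1: r7=11&(-7)=9
after ADD r0, r0, #4: r0=0+4=4
after ADD r2, r2, #2: r2=1+2=3
CMP r2, #15  (cmp 3,15)
BLT L0: taken
after ADD r1, r1, #7: r1=(-7)+7=0
after LDR r1, [r0]: r1=M[4]=25
after AND r7, r7, r1: r7=9&25=9
after ADD r0, r0, #4: r0=4+4=8
after ADD r2, r2, #2: r2=3+2=5
CMP r2, #15  (cmp 5,15)
BLT L0: taken
after ADD r1, r1, #7: r1=25+7=32
after LDR r1, [r0]: r1=M[8]=1
after AND r7, r7, r1: r7=9&1=1
after ADD r0, r0, #4: r0=8+4=12
after ADD r2, r2, #2: r2=5+2=7
CMP r2, #15  (cmp 7,15)
BLT L0: taken
after ADD r1, r1, #7: r1=1+7=8
after LDR r1, [r0]: r1=M[12]=7
after AND r7, r7, r1: r7=1&7=1
after ADD r0, r0, #4: r0=12+4=16
after ADD r2, r2, #2: r2=7+2=9
CMP r2, #15  (cmp 9,15)
BLT L0: taken
after ADD r1, r1, #7: r1=7+7=14
after LDR r1, [r0]: r1=M[16]=15
after AND r7, r7, r1: r7=1&15=1
after ADD r0, r0, #4: r0=16+4=20
after ADD r2, r2, #2: r2=9+2=11
CMP r2, #15  (cmp 11,15)
BLT L0: taken
after ADD r1, r1, #7: r1=15+7=22
after LDR r1, [r0]: r1=M[20]=7
after AND r7, r7, r1: r7=1&7=1
after ADD r0, r0, #4: r0=20+4=24
after ADD r2, r2, #2: r2=11+2=13
After step 44: r2 = 13.

13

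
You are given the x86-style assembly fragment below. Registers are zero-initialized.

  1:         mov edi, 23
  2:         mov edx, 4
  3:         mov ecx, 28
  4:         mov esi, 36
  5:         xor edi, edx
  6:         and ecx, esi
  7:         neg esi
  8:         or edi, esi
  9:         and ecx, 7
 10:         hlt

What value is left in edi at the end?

-33

after mov edi, 23: edi=23
after mov edx, 4: edx=4
after mov ecx, 28: ecx=28
after mov esi, 36: esi=36
after xor edi, edx: edi=23^4=19
after and ecx, esi: ecx=28&36=4
after neg esi: esi=-(36)=-36
after or edi, esi: edi=19|(-36)=-33
after and ecx, 7: ecx=4&7=4
halt.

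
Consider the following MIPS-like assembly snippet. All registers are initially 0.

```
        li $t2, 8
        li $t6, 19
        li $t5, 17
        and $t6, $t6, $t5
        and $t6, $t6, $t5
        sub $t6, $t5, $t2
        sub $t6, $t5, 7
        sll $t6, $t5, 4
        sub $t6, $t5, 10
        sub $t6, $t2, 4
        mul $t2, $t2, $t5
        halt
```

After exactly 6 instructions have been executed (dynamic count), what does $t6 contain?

li $t2, 8 → $t2=8
li $t6, 19 → $t6=19
li $t5, 17 → $t5=17
and $t6, $t6, $t5 → $t6=19&17=17
and $t6, $t6, $t5 → $t6=17&17=17
sub $t6, $t5, $t2 → $t6=17-8=9
After step 6: $t6 = 9.

9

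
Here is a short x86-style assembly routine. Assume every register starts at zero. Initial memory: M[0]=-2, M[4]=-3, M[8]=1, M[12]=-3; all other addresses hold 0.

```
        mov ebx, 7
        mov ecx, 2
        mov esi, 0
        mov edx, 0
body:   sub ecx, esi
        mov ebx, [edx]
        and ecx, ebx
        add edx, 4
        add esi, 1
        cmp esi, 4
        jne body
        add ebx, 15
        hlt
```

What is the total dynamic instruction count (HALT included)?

34

ebx=7
ecx=2
esi=0
edx=0
ecx=2-0=2
ebx=M[0]=-2
ecx=2&(-2)=2
edx=0+4=4
esi=0+1=1
cmp esi, 4  (cmp 1,4)
jne body: taken
ecx=2-1=1
ebx=M[4]=-3
ecx=1&(-3)=1
edx=4+4=8
esi=1+1=2
cmp esi, 4  (cmp 2,4)
jne body: taken
ecx=1-2=-1
ebx=M[8]=1
ecx=(-1)&1=1
edx=8+4=12
esi=2+1=3
cmp esi, 4  (cmp 3,4)
jne body: taken
ecx=1-3=-2
ebx=M[12]=-3
ecx=(-2)&(-3)=-4
edx=12+4=16
esi=3+1=4
cmp esi, 4  (cmp 4,4)
jne body: not taken
ebx=(-3)+15=12
halt.
Total executed instructions: 34.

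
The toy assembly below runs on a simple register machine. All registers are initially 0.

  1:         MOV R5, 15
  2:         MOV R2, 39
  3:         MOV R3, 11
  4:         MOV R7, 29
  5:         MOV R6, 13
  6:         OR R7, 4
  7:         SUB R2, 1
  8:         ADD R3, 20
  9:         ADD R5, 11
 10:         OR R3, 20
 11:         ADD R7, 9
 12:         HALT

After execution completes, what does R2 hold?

MOV R5, 15 → R5=15
MOV R2, 39 → R2=39
MOV R3, 11 → R3=11
MOV R7, 29 → R7=29
MOV R6, 13 → R6=13
OR R7, 4 → R7=29|4=29
SUB R2, 1 → R2=39-1=38
ADD R3, 20 → R3=11+20=31
ADD R5, 11 → R5=15+11=26
OR R3, 20 → R3=31|20=31
ADD R7, 9 → R7=29+9=38
halt.

38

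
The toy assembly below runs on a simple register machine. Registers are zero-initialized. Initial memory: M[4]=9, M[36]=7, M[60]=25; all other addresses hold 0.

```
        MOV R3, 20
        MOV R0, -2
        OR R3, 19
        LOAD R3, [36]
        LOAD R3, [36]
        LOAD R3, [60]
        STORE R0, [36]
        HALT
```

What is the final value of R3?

R3=20
R0=-2
R3=20|19=23
R3=M[36]=7
R3=M[36]=7
R3=M[60]=25
STORE R0, [36] → M[36]=-2
halt.

25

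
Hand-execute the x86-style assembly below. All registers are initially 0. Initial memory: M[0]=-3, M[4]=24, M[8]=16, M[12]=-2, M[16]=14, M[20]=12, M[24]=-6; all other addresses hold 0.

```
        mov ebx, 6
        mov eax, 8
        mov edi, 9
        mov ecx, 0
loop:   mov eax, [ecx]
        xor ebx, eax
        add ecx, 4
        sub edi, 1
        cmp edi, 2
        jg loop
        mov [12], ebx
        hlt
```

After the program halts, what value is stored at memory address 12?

mov ebx, 6 → ebx=6
mov eax, 8 → eax=8
mov edi, 9 → edi=9
mov ecx, 0 → ecx=0
mov eax, [ecx] → eax=M[0]=-3
xor ebx, eax → ebx=6^(-3)=-5
add ecx, 4 → ecx=0+4=4
sub edi, 1 → edi=9-1=8
cmp edi, 2  (cmp 8,2)
jg loop: taken
mov eax, [ecx] → eax=M[4]=24
xor ebx, eax → ebx=(-5)^24=-29
add ecx, 4 → ecx=4+4=8
sub edi, 1 → edi=8-1=7
cmp edi, 2  (cmp 7,2)
jg loop: taken
mov eax, [ecx] → eax=M[8]=16
xor ebx, eax → ebx=(-29)^16=-13
add ecx, 4 → ecx=8+4=12
sub edi, 1 → edi=7-1=6
cmp edi, 2  (cmp 6,2)
jg loop: taken
mov eax, [ecx] → eax=M[12]=-2
xor ebx, eax → ebx=(-13)^(-2)=13
add ecx, 4 → ecx=12+4=16
sub edi, 1 → edi=6-1=5
cmp edi, 2  (cmp 5,2)
jg loop: taken
mov eax, [ecx] → eax=M[16]=14
xor ebx, eax → ebx=13^14=3
add ecx, 4 → ecx=16+4=20
sub edi, 1 → edi=5-1=4
cmp edi, 2  (cmp 4,2)
jg loop: taken
mov eax, [ecx] → eax=M[20]=12
xor ebx, eax → ebx=3^12=15
add ecx, 4 → ecx=20+4=24
sub edi, 1 → edi=4-1=3
cmp edi, 2  (cmp 3,2)
jg loop: taken
mov eax, [ecx] → eax=M[24]=-6
xor ebx, eax → ebx=15^(-6)=-11
add ecx, 4 → ecx=24+4=28
sub edi, 1 → edi=3-1=2
cmp edi, 2  (cmp 2,2)
jg loop: not taken
mov [12], ebx → M[12]=-11
halt.

-11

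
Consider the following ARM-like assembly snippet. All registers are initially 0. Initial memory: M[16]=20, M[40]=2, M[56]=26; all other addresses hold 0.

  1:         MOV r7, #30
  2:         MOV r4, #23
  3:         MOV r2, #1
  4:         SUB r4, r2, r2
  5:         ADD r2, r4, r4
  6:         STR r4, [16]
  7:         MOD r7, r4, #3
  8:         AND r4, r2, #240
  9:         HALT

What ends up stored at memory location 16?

after MOV r7, #30: r7=30
after MOV r4, #23: r4=23
after MOV r2, #1: r2=1
after SUB r4, r2, r2: r4=1-1=0
after ADD r2, r4, r4: r2=0+0=0
STR r4, [16] → M[16]=0
after MOD r7, r4, #3: r7=0%3=0
after AND r4, r2, #240: r4=0&240=0
halt.

0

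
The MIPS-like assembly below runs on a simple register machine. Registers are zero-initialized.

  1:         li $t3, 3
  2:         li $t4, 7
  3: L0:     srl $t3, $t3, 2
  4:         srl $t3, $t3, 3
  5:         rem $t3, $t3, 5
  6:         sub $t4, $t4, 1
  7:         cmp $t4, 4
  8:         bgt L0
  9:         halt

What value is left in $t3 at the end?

$t3=3
$t4=7
$t3=3>>2=0
$t3=0>>3=0
$t3=0%5=0
$t4=7-1=6
cmp $t4, 4  (cmp 6,4)
bgt L0: taken
$t3=0>>2=0
$t3=0>>3=0
$t3=0%5=0
$t4=6-1=5
cmp $t4, 4  (cmp 5,4)
bgt L0: taken
$t3=0>>2=0
$t3=0>>3=0
$t3=0%5=0
$t4=5-1=4
cmp $t4, 4  (cmp 4,4)
bgt L0: not taken
halt.

0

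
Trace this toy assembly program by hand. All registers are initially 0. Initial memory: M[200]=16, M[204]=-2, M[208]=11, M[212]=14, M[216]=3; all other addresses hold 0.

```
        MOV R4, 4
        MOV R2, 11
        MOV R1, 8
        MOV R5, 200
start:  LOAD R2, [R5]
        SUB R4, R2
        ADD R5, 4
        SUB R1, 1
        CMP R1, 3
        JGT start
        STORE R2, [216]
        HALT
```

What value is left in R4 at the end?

-38

R4=4
R2=11
R1=8
R5=200
R2=M[200]=16
R4=4-16=-12
R5=200+4=204
R1=8-1=7
CMP R1, 3  (cmp 7,3)
JGT start: taken
R2=M[204]=-2
R4=(-12)-(-2)=-10
R5=204+4=208
R1=7-1=6
CMP R1, 3  (cmp 6,3)
JGT start: taken
R2=M[208]=11
R4=(-10)-11=-21
R5=208+4=212
R1=6-1=5
CMP R1, 3  (cmp 5,3)
JGT start: taken
R2=M[212]=14
R4=(-21)-14=-35
R5=212+4=216
R1=5-1=4
CMP R1, 3  (cmp 4,3)
JGT start: taken
R2=M[216]=3
R4=(-35)-3=-38
R5=216+4=220
R1=4-1=3
CMP R1, 3  (cmp 3,3)
JGT start: not taken
STORE R2, [216] → M[216]=3
halt.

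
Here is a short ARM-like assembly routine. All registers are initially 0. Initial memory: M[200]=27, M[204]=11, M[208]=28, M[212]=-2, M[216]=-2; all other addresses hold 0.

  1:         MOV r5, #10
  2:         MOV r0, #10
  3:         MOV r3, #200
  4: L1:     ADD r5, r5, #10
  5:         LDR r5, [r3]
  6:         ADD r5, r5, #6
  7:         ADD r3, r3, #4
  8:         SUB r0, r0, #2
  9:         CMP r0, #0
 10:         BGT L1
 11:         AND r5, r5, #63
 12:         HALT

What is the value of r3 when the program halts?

220

r5=10
r0=10
r3=200
r5=10+10=20
r5=M[200]=27
r5=27+6=33
r3=200+4=204
r0=10-2=8
CMP r0, #0  (cmp 8,0)
BGT L1: taken
r5=33+10=43
r5=M[204]=11
r5=11+6=17
r3=204+4=208
r0=8-2=6
CMP r0, #0  (cmp 6,0)
BGT L1: taken
r5=17+10=27
r5=M[208]=28
r5=28+6=34
r3=208+4=212
r0=6-2=4
CMP r0, #0  (cmp 4,0)
BGT L1: taken
r5=34+10=44
r5=M[212]=-2
r5=(-2)+6=4
r3=212+4=216
r0=4-2=2
CMP r0, #0  (cmp 2,0)
BGT L1: taken
r5=4+10=14
r5=M[216]=-2
r5=(-2)+6=4
r3=216+4=220
r0=2-2=0
CMP r0, #0  (cmp 0,0)
BGT L1: not taken
r5=4&63=4
halt.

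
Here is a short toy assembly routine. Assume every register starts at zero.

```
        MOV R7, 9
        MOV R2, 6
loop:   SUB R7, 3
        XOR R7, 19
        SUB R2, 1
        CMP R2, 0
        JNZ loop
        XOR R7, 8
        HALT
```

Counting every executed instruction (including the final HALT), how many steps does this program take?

34

MOV R7, 9 → R7=9
MOV R2, 6 → R2=6
SUB R7, 3 → R7=9-3=6
XOR R7, 19 → R7=6^19=21
SUB R2, 1 → R2=6-1=5
CMP R2, 0  (cmp 5,0)
JNZ loop: taken
SUB R7, 3 → R7=21-3=18
XOR R7, 19 → R7=18^19=1
SUB R2, 1 → R2=5-1=4
CMP R2, 0  (cmp 4,0)
JNZ loop: taken
SUB R7, 3 → R7=1-3=-2
XOR R7, 19 → R7=(-2)^19=-19
SUB R2, 1 → R2=4-1=3
CMP R2, 0  (cmp 3,0)
JNZ loop: taken
SUB R7, 3 → R7=(-19)-3=-22
XOR R7, 19 → R7=(-22)^19=-7
SUB R2, 1 → R2=3-1=2
CMP R2, 0  (cmp 2,0)
JNZ loop: taken
SUB R7, 3 → R7=(-7)-3=-10
XOR R7, 19 → R7=(-10)^19=-27
SUB R2, 1 → R2=2-1=1
CMP R2, 0  (cmp 1,0)
JNZ loop: taken
SUB R7, 3 → R7=(-27)-3=-30
XOR R7, 19 → R7=(-30)^19=-15
SUB R2, 1 → R2=1-1=0
CMP R2, 0  (cmp 0,0)
JNZ loop: not taken
XOR R7, 8 → R7=(-15)^8=-7
halt.
Total executed instructions: 34.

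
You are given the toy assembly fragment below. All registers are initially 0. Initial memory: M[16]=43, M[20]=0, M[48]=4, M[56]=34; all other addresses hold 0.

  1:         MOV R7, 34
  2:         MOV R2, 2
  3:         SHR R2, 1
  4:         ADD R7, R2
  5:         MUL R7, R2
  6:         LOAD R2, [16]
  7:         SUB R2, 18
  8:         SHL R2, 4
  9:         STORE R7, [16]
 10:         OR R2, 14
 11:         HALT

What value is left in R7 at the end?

35

R7=34
R2=2
R2=2>>1=1
R7=34+1=35
R7=35*1=35
R2=M[16]=43
R2=43-18=25
R2=25<<4=400
STORE R7, [16] → M[16]=35
R2=400|14=414
halt.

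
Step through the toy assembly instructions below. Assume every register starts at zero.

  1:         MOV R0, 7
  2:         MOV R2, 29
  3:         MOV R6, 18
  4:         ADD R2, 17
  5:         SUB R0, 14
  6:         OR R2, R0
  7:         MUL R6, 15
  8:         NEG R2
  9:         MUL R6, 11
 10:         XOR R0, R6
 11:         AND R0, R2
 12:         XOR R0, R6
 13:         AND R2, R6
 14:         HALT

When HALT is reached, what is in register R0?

2971

R0=7
R2=29
R6=18
R2=29+17=46
R0=7-14=-7
R2=46|(-7)=-1
R6=18*15=270
R2=-(-1)=1
R6=270*11=2970
R0=(-7)^2970=-2973
R0=(-2973)&1=1
R0=1^2970=2971
R2=1&2970=0
halt.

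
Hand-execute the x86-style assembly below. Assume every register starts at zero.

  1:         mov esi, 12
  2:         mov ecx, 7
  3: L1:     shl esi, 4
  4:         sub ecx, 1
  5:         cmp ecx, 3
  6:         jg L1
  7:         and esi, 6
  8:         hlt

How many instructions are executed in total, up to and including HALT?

20

esi=12
ecx=7
esi=12<<4=192
ecx=7-1=6
cmp ecx, 3  (cmp 6,3)
jg L1: taken
esi=192<<4=3072
ecx=6-1=5
cmp ecx, 3  (cmp 5,3)
jg L1: taken
esi=3072<<4=49152
ecx=5-1=4
cmp ecx, 3  (cmp 4,3)
jg L1: taken
esi=49152<<4=786432
ecx=4-1=3
cmp ecx, 3  (cmp 3,3)
jg L1: not taken
esi=786432&6=0
halt.
Total executed instructions: 20.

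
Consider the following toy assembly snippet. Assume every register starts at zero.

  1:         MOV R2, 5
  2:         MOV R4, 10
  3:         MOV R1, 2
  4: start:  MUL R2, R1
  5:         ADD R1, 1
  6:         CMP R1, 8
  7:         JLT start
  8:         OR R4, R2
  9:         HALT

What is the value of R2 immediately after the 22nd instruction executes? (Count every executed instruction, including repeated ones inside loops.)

3600

after MOV R2, 5: R2=5
after MOV R4, 10: R4=10
after MOV R1, 2: R1=2
after MUL R2, R1: R2=5*2=10
after ADD R1, 1: R1=2+1=3
CMP R1, 8  (cmp 3,8)
JLT start: taken
after MUL R2, R1: R2=10*3=30
after ADD R1, 1: R1=3+1=4
CMP R1, 8  (cmp 4,8)
JLT start: taken
after MUL R2, R1: R2=30*4=120
after ADD R1, 1: R1=4+1=5
CMP R1, 8  (cmp 5,8)
JLT start: taken
after MUL R2, R1: R2=120*5=600
after ADD R1, 1: R1=5+1=6
CMP R1, 8  (cmp 6,8)
JLT start: taken
after MUL R2, R1: R2=600*6=3600
after ADD R1, 1: R1=6+1=7
CMP R1, 8  (cmp 7,8)
After step 22: R2 = 3600.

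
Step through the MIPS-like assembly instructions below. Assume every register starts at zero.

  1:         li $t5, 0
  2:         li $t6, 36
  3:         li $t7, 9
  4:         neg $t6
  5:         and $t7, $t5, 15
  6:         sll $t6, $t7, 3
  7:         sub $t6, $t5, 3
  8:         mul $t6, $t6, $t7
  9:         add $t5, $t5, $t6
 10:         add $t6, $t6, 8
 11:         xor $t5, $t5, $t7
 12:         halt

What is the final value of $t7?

li $t5, 0 → $t5=0
li $t6, 36 → $t6=36
li $t7, 9 → $t7=9
neg $t6 → $t6=-(36)=-36
and $t7, $t5, 15 → $t7=0&15=0
sll $t6, $t7, 3 → $t6=0<<3=0
sub $t6, $t5, 3 → $t6=0-3=-3
mul $t6, $t6, $t7 → $t6=(-3)*0=0
add $t5, $t5, $t6 → $t5=0+0=0
add $t6, $t6, 8 → $t6=0+8=8
xor $t5, $t5, $t7 → $t5=0^0=0
halt.

0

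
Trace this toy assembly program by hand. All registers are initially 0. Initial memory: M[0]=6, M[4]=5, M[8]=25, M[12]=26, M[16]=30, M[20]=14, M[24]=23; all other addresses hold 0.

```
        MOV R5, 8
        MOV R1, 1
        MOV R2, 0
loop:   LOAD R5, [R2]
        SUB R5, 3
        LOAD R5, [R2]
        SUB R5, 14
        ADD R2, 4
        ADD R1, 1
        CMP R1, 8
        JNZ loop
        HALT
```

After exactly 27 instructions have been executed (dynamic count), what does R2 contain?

12

MOV R5, 8 → R5=8
MOV R1, 1 → R1=1
MOV R2, 0 → R2=0
LOAD R5, [R2] → R5=M[0]=6
SUB R5, 3 → R5=6-3=3
LOAD R5, [R2] → R5=M[0]=6
SUB R5, 14 → R5=6-14=-8
ADD R2, 4 → R2=0+4=4
ADD R1, 1 → R1=1+1=2
CMP R1, 8  (cmp 2,8)
JNZ loop: taken
LOAD R5, [R2] → R5=M[4]=5
SUB R5, 3 → R5=5-3=2
LOAD R5, [R2] → R5=M[4]=5
SUB R5, 14 → R5=5-14=-9
ADD R2, 4 → R2=4+4=8
ADD R1, 1 → R1=2+1=3
CMP R1, 8  (cmp 3,8)
JNZ loop: taken
LOAD R5, [R2] → R5=M[8]=25
SUB R5, 3 → R5=25-3=22
LOAD R5, [R2] → R5=M[8]=25
SUB R5, 14 → R5=25-14=11
ADD R2, 4 → R2=8+4=12
ADD R1, 1 → R1=3+1=4
CMP R1, 8  (cmp 4,8)
JNZ loop: taken
After step 27: R2 = 12.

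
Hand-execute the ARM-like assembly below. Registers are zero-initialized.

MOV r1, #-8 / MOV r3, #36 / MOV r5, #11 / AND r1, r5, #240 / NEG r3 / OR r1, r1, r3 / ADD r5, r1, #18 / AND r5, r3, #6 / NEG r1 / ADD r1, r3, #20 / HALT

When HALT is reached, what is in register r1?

MOV r1, #-8 → r1=-8
MOV r3, #36 → r3=36
MOV r5, #11 → r5=11
AND r1, r5, #240 → r1=11&240=0
NEG r3 → r3=-(36)=-36
OR r1, r1, r3 → r1=0|(-36)=-36
ADD r5, r1, #18 → r5=(-36)+18=-18
AND r5, r3, #6 → r5=(-36)&6=4
NEG r1 → r1=-(-36)=36
ADD r1, r3, #20 → r1=(-36)+20=-16
halt.

-16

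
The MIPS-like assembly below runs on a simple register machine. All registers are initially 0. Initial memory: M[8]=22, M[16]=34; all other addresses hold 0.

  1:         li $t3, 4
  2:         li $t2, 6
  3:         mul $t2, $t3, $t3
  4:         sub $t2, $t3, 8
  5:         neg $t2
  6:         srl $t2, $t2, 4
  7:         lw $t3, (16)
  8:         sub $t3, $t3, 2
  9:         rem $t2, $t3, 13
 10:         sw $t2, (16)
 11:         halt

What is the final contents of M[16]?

$t3=4
$t2=6
$t2=4*4=16
$t2=4-8=-4
$t2=-(-4)=4
$t2=4>>4=0
$t3=M[16]=34
$t3=34-2=32
$t2=32%13=6
sw $t2, (16) → M[16]=6
halt.

6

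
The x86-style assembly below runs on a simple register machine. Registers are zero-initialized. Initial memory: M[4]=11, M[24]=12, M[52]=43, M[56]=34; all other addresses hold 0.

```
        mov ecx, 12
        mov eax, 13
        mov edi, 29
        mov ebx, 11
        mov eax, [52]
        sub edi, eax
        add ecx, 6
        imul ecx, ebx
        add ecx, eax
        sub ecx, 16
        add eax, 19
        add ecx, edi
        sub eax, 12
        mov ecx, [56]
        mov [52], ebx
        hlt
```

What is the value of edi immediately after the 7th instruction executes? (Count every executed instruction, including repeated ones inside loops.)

-14

after mov ecx, 12: ecx=12
after mov eax, 13: eax=13
after mov edi, 29: edi=29
after mov ebx, 11: ebx=11
after mov eax, [52]: eax=M[52]=43
after sub edi, eax: edi=29-43=-14
after add ecx, 6: ecx=12+6=18
After step 7: edi = -14.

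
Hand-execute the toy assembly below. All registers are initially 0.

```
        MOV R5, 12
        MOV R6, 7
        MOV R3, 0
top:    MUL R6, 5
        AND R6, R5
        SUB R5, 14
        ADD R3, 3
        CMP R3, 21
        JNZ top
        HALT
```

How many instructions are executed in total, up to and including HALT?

R5=12
R6=7
R3=0
R6=7*5=35
R6=35&12=0
R5=12-14=-2
R3=0+3=3
CMP R3, 21  (cmp 3,21)
JNZ top: taken
R6=0*5=0
R6=0&(-2)=0
R5=(-2)-14=-16
R3=3+3=6
CMP R3, 21  (cmp 6,21)
JNZ top: taken
R6=0*5=0
R6=0&(-16)=0
R5=(-16)-14=-30
R3=6+3=9
CMP R3, 21  (cmp 9,21)
JNZ top: taken
R6=0*5=0
R6=0&(-30)=0
R5=(-30)-14=-44
R3=9+3=12
CMP R3, 21  (cmp 12,21)
JNZ top: taken
R6=0*5=0
R6=0&(-44)=0
R5=(-44)-14=-58
R3=12+3=15
CMP R3, 21  (cmp 15,21)
JNZ top: taken
R6=0*5=0
R6=0&(-58)=0
R5=(-58)-14=-72
R3=15+3=18
CMP R3, 21  (cmp 18,21)
JNZ top: taken
R6=0*5=0
R6=0&(-72)=0
R5=(-72)-14=-86
R3=18+3=21
CMP R3, 21  (cmp 21,21)
JNZ top: not taken
halt.
Total executed instructions: 46.

46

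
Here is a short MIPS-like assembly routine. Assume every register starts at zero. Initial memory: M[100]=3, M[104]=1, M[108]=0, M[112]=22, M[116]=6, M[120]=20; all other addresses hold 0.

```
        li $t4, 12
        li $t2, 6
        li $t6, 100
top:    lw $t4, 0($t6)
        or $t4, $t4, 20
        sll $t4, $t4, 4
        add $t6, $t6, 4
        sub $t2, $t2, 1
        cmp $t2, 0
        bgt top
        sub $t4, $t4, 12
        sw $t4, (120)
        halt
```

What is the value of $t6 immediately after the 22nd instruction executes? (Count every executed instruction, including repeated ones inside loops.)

112

li $t4, 12 → $t4=12
li $t2, 6 → $t2=6
li $t6, 100 → $t6=100
lw $t4, 0($t6) → $t4=M[100]=3
or $t4, $t4, 20 → $t4=3|20=23
sll $t4, $t4, 4 → $t4=23<<4=368
add $t6, $t6, 4 → $t6=100+4=104
sub $t2, $t2, 1 → $t2=6-1=5
cmp $t2, 0  (cmp 5,0)
bgt top: taken
lw $t4, 0($t6) → $t4=M[104]=1
or $t4, $t4, 20 → $t4=1|20=21
sll $t4, $t4, 4 → $t4=21<<4=336
add $t6, $t6, 4 → $t6=104+4=108
sub $t2, $t2, 1 → $t2=5-1=4
cmp $t2, 0  (cmp 4,0)
bgt top: taken
lw $t4, 0($t6) → $t4=M[108]=0
or $t4, $t4, 20 → $t4=0|20=20
sll $t4, $t4, 4 → $t4=20<<4=320
add $t6, $t6, 4 → $t6=108+4=112
sub $t2, $t2, 1 → $t2=4-1=3
After step 22: $t6 = 112.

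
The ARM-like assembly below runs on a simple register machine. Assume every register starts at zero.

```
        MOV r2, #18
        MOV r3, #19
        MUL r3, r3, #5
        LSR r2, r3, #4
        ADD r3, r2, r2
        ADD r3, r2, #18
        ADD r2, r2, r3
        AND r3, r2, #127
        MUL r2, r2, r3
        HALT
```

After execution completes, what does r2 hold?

784

after MOV r2, #18: r2=18
after MOV r3, #19: r3=19
after MUL r3, r3, #5: r3=19*5=95
after LSR r2, r3, #4: r2=95>>4=5
after ADD r3, r2, r2: r3=5+5=10
after ADD r3, r2, #18: r3=5+18=23
after ADD r2, r2, r3: r2=5+23=28
after AND r3, r2, #127: r3=28&127=28
after MUL r2, r2, r3: r2=28*28=784
halt.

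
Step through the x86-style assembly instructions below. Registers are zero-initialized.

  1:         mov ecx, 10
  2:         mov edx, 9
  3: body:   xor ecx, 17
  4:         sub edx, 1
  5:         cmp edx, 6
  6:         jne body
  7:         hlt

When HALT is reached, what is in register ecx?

after mov ecx, 10: ecx=10
after mov edx, 9: edx=9
after xor ecx, 17: ecx=10^17=27
after sub edx, 1: edx=9-1=8
cmp edx, 6  (cmp 8,6)
jne body: taken
after xor ecx, 17: ecx=27^17=10
after sub edx, 1: edx=8-1=7
cmp edx, 6  (cmp 7,6)
jne body: taken
after xor ecx, 17: ecx=10^17=27
after sub edx, 1: edx=7-1=6
cmp edx, 6  (cmp 6,6)
jne body: not taken
halt.

27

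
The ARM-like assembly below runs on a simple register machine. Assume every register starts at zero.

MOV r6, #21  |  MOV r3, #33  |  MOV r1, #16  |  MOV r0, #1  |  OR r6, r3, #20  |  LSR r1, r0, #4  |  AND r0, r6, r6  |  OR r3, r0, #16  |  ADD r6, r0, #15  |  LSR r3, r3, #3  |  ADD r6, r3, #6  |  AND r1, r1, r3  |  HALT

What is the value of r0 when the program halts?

MOV r6, #21 → r6=21
MOV r3, #33 → r3=33
MOV r1, #16 → r1=16
MOV r0, #1 → r0=1
OR r6, r3, #20 → r6=33|20=53
LSR r1, r0, #4 → r1=1>>4=0
AND r0, r6, r6 → r0=53&53=53
OR r3, r0, #16 → r3=53|16=53
ADD r6, r0, #15 → r6=53+15=68
LSR r3, r3, #3 → r3=53>>3=6
ADD r6, r3, #6 → r6=6+6=12
AND r1, r1, r3 → r1=0&6=0
halt.

53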